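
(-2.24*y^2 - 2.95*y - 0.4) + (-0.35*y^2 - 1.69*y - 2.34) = -2.59*y^2 - 4.64*y - 2.74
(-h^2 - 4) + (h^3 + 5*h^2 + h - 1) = h^3 + 4*h^2 + h - 5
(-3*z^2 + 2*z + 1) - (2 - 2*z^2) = -z^2 + 2*z - 1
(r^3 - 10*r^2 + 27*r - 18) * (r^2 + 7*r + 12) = r^5 - 3*r^4 - 31*r^3 + 51*r^2 + 198*r - 216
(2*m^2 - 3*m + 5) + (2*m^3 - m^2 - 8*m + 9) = 2*m^3 + m^2 - 11*m + 14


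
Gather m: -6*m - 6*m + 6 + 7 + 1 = 14 - 12*m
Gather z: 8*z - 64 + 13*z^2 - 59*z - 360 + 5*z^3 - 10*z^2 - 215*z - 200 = 5*z^3 + 3*z^2 - 266*z - 624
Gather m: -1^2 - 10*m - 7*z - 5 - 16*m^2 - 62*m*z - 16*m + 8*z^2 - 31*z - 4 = -16*m^2 + m*(-62*z - 26) + 8*z^2 - 38*z - 10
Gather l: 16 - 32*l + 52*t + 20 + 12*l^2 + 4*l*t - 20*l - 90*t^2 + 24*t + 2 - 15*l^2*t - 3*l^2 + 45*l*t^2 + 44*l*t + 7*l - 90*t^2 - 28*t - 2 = l^2*(9 - 15*t) + l*(45*t^2 + 48*t - 45) - 180*t^2 + 48*t + 36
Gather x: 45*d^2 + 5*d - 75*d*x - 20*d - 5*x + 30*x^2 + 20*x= 45*d^2 - 15*d + 30*x^2 + x*(15 - 75*d)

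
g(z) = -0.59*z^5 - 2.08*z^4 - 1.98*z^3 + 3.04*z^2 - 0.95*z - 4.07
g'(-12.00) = -47723.51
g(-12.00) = 107546.53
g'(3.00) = -499.76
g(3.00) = -344.87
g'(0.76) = -4.40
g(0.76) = -4.75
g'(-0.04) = -1.20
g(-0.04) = -4.03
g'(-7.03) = -4651.80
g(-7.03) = 5890.96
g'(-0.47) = -4.40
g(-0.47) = -2.83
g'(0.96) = -10.45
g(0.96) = -6.18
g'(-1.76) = -13.00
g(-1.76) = 7.82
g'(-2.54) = -41.16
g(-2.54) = 26.20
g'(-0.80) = -6.56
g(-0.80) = -1.01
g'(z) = -2.95*z^4 - 8.32*z^3 - 5.94*z^2 + 6.08*z - 0.95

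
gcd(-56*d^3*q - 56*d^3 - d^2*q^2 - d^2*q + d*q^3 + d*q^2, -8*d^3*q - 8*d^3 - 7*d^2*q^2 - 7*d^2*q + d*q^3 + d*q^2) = -8*d^2*q - 8*d^2 + d*q^2 + d*q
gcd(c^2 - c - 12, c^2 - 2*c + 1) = 1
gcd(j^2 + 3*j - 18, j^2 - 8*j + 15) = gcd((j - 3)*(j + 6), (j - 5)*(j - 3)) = j - 3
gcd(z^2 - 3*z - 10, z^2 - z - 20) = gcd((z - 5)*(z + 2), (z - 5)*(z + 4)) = z - 5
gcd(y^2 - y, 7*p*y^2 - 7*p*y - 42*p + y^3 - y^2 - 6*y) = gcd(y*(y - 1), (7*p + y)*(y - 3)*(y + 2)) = 1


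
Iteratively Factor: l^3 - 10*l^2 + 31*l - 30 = (l - 3)*(l^2 - 7*l + 10) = (l - 3)*(l - 2)*(l - 5)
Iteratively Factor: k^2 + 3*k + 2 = (k + 1)*(k + 2)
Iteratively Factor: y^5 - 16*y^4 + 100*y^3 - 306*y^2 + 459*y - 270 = (y - 3)*(y^4 - 13*y^3 + 61*y^2 - 123*y + 90) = (y - 5)*(y - 3)*(y^3 - 8*y^2 + 21*y - 18) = (y - 5)*(y - 3)^2*(y^2 - 5*y + 6) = (y - 5)*(y - 3)^2*(y - 2)*(y - 3)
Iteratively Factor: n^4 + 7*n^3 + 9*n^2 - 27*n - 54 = (n + 3)*(n^3 + 4*n^2 - 3*n - 18) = (n - 2)*(n + 3)*(n^2 + 6*n + 9) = (n - 2)*(n + 3)^2*(n + 3)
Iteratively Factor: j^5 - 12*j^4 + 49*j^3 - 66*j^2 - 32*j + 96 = (j - 4)*(j^4 - 8*j^3 + 17*j^2 + 2*j - 24) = (j - 4)^2*(j^3 - 4*j^2 + j + 6) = (j - 4)^2*(j - 2)*(j^2 - 2*j - 3) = (j - 4)^2*(j - 2)*(j + 1)*(j - 3)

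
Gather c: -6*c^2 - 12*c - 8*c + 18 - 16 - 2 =-6*c^2 - 20*c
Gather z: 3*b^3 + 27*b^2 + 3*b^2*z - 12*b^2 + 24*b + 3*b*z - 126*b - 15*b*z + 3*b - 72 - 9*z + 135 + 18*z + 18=3*b^3 + 15*b^2 - 99*b + z*(3*b^2 - 12*b + 9) + 81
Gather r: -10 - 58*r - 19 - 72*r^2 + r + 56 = -72*r^2 - 57*r + 27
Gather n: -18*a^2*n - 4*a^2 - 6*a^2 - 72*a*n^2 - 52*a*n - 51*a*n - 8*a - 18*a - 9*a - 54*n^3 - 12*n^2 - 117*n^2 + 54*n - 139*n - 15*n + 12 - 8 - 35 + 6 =-10*a^2 - 35*a - 54*n^3 + n^2*(-72*a - 129) + n*(-18*a^2 - 103*a - 100) - 25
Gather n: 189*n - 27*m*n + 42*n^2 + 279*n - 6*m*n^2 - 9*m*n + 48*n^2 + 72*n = n^2*(90 - 6*m) + n*(540 - 36*m)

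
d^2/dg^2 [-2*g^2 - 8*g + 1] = -4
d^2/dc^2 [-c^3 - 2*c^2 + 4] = -6*c - 4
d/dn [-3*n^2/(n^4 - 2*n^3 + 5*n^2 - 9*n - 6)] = 3*n*(2*n^4 - 2*n^3 + 9*n + 12)/(n^8 - 4*n^7 + 14*n^6 - 38*n^5 + 49*n^4 - 66*n^3 + 21*n^2 + 108*n + 36)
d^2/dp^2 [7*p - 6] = 0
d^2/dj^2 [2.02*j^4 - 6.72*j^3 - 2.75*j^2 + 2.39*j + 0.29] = 24.24*j^2 - 40.32*j - 5.5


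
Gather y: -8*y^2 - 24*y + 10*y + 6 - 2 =-8*y^2 - 14*y + 4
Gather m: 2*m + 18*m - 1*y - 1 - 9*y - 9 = 20*m - 10*y - 10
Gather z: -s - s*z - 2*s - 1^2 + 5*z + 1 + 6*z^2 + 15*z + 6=-3*s + 6*z^2 + z*(20 - s) + 6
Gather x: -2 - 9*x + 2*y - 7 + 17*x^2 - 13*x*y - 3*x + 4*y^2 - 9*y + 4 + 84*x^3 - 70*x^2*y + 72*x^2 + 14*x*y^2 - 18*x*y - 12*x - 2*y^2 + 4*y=84*x^3 + x^2*(89 - 70*y) + x*(14*y^2 - 31*y - 24) + 2*y^2 - 3*y - 5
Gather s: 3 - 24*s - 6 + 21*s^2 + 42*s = 21*s^2 + 18*s - 3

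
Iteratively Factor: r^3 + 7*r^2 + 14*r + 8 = (r + 4)*(r^2 + 3*r + 2) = (r + 1)*(r + 4)*(r + 2)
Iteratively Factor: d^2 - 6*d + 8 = (d - 4)*(d - 2)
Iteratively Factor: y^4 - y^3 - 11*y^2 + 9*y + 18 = (y - 3)*(y^3 + 2*y^2 - 5*y - 6) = (y - 3)*(y + 1)*(y^2 + y - 6) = (y - 3)*(y - 2)*(y + 1)*(y + 3)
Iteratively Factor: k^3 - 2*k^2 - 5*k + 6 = (k - 1)*(k^2 - k - 6) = (k - 1)*(k + 2)*(k - 3)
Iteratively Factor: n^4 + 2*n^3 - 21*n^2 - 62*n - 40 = (n + 4)*(n^3 - 2*n^2 - 13*n - 10) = (n - 5)*(n + 4)*(n^2 + 3*n + 2) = (n - 5)*(n + 2)*(n + 4)*(n + 1)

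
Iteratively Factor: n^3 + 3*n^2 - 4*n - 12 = (n + 2)*(n^2 + n - 6) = (n + 2)*(n + 3)*(n - 2)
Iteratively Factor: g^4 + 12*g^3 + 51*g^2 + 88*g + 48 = (g + 4)*(g^3 + 8*g^2 + 19*g + 12) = (g + 3)*(g + 4)*(g^2 + 5*g + 4) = (g + 3)*(g + 4)^2*(g + 1)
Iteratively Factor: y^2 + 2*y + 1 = (y + 1)*(y + 1)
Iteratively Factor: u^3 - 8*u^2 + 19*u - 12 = (u - 4)*(u^2 - 4*u + 3) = (u - 4)*(u - 3)*(u - 1)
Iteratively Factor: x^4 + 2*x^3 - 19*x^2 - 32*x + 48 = (x + 3)*(x^3 - x^2 - 16*x + 16) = (x - 4)*(x + 3)*(x^2 + 3*x - 4) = (x - 4)*(x - 1)*(x + 3)*(x + 4)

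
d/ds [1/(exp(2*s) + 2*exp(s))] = -(2*exp(s) + 2)*exp(-s)/(exp(s) + 2)^2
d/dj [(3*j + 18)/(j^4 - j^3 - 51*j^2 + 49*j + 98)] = 3*(j^4 - j^3 - 51*j^2 + 49*j - (j + 6)*(4*j^3 - 3*j^2 - 102*j + 49) + 98)/(j^4 - j^3 - 51*j^2 + 49*j + 98)^2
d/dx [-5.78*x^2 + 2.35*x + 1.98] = 2.35 - 11.56*x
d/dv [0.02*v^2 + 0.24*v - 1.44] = 0.04*v + 0.24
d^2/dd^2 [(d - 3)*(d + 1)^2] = 6*d - 2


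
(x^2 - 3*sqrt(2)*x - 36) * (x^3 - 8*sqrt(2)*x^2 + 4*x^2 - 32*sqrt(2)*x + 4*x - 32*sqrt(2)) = x^5 - 11*sqrt(2)*x^4 + 4*x^4 - 44*sqrt(2)*x^3 + 16*x^3 + 48*x^2 + 244*sqrt(2)*x^2 + 48*x + 1152*sqrt(2)*x + 1152*sqrt(2)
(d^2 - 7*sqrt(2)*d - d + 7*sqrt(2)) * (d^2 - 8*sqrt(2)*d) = d^4 - 15*sqrt(2)*d^3 - d^3 + 15*sqrt(2)*d^2 + 112*d^2 - 112*d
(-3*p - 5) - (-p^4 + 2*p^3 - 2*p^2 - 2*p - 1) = p^4 - 2*p^3 + 2*p^2 - p - 4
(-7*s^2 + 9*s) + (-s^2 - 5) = -8*s^2 + 9*s - 5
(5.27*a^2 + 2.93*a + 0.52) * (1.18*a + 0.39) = 6.2186*a^3 + 5.5127*a^2 + 1.7563*a + 0.2028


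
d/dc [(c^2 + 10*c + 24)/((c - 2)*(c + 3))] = 3*(-3*c^2 - 20*c - 28)/(c^4 + 2*c^3 - 11*c^2 - 12*c + 36)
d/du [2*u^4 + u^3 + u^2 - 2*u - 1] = 8*u^3 + 3*u^2 + 2*u - 2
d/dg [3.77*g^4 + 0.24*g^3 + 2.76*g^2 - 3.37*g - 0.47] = 15.08*g^3 + 0.72*g^2 + 5.52*g - 3.37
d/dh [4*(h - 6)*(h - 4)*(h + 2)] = 12*h^2 - 64*h + 16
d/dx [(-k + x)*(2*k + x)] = k + 2*x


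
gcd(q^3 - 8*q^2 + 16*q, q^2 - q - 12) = q - 4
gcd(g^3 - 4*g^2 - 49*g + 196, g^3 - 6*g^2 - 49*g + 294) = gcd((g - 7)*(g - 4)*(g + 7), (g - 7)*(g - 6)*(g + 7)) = g^2 - 49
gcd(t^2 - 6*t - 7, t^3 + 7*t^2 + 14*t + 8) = t + 1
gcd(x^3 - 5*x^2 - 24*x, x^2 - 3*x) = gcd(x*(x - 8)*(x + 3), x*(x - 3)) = x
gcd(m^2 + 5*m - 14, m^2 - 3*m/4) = 1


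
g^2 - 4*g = g*(g - 4)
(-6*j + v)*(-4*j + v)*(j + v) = 24*j^3 + 14*j^2*v - 9*j*v^2 + v^3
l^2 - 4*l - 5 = (l - 5)*(l + 1)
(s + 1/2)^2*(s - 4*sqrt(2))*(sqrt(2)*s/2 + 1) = sqrt(2)*s^4/2 - 3*s^3 + sqrt(2)*s^3/2 - 31*sqrt(2)*s^2/8 - 3*s^2 - 4*sqrt(2)*s - 3*s/4 - sqrt(2)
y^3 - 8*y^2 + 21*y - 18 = (y - 3)^2*(y - 2)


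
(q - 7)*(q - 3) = q^2 - 10*q + 21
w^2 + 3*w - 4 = (w - 1)*(w + 4)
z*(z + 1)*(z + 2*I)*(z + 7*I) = z^4 + z^3 + 9*I*z^3 - 14*z^2 + 9*I*z^2 - 14*z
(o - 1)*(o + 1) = o^2 - 1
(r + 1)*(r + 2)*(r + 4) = r^3 + 7*r^2 + 14*r + 8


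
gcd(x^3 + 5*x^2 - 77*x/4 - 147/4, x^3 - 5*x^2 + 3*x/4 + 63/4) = x^2 - 2*x - 21/4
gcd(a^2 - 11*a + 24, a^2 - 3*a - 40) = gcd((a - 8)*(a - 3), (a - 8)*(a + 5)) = a - 8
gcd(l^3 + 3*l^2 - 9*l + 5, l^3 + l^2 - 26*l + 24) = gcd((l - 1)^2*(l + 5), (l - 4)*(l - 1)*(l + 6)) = l - 1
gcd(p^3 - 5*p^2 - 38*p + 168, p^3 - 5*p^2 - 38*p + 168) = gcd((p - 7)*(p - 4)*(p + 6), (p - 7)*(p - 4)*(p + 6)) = p^3 - 5*p^2 - 38*p + 168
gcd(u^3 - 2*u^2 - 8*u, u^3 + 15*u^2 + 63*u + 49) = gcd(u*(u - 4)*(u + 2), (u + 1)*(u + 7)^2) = 1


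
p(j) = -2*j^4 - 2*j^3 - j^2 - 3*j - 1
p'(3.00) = -279.00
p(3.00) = -235.00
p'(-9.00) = 5361.00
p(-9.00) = -11719.00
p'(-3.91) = 391.30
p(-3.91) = -352.46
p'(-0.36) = -2.68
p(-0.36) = 0.01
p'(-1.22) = 5.04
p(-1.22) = 0.37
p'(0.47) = -6.10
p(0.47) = -2.94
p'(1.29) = -32.74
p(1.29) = -16.37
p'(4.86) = -1072.77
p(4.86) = -1384.55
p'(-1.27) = 6.25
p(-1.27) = 0.09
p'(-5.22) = 981.84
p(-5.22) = -1213.07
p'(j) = -8*j^3 - 6*j^2 - 2*j - 3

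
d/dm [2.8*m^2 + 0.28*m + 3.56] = 5.6*m + 0.28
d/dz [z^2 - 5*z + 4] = 2*z - 5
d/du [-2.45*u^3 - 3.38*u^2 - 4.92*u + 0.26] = -7.35*u^2 - 6.76*u - 4.92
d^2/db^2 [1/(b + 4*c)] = 2/(b + 4*c)^3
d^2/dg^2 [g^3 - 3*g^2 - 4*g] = 6*g - 6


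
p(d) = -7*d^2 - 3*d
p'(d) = -14*d - 3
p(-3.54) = -77.10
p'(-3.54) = 46.56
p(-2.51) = -36.57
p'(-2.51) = 32.14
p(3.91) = -118.75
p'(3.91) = -57.74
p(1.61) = -22.97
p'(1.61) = -25.54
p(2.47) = -50.12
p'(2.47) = -37.58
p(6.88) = -351.98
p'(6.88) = -99.32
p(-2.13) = -25.37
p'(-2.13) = 26.82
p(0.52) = -3.45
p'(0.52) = -10.28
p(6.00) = -270.00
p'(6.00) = -87.00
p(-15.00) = -1530.00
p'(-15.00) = 207.00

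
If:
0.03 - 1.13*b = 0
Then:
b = 0.03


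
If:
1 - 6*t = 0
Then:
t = 1/6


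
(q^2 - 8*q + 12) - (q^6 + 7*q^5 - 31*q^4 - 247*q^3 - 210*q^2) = -q^6 - 7*q^5 + 31*q^4 + 247*q^3 + 211*q^2 - 8*q + 12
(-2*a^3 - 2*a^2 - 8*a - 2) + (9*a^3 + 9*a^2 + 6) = 7*a^3 + 7*a^2 - 8*a + 4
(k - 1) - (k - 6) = 5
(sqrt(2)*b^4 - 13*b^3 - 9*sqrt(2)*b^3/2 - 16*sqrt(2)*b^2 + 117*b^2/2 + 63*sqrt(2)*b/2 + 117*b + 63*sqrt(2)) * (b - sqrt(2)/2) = sqrt(2)*b^5 - 14*b^4 - 9*sqrt(2)*b^4/2 - 19*sqrt(2)*b^3/2 + 63*b^3 + 9*sqrt(2)*b^2/4 + 133*b^2 - 63*b/2 + 9*sqrt(2)*b/2 - 63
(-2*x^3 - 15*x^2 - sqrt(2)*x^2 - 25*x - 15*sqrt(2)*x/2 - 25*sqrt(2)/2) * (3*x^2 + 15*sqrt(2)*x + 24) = -6*x^5 - 33*sqrt(2)*x^4 - 45*x^4 - 495*sqrt(2)*x^3/2 - 153*x^3 - 873*sqrt(2)*x^2/2 - 585*x^2 - 975*x - 180*sqrt(2)*x - 300*sqrt(2)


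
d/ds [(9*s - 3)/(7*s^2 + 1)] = 3*(-21*s^2 + 14*s + 3)/(49*s^4 + 14*s^2 + 1)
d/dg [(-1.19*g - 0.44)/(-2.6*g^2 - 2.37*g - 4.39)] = (-3.094*g^2 - 2.288*g + 4.1813)/(6.76*g^4 + 12.324*g^3 + 28.4449*g^2 + 20.8086*g + 19.2721)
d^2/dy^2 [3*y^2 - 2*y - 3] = 6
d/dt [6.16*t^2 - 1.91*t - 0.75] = 12.32*t - 1.91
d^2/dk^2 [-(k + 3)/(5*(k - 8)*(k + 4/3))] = 6*(-9*k^3 - 81*k^2 + 252*k - 848)/(5*(27*k^6 - 540*k^5 + 2736*k^4 + 3520*k^3 - 29184*k^2 - 61440*k - 32768))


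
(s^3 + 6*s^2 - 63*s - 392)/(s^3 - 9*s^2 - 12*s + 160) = (s^2 + 14*s + 49)/(s^2 - s - 20)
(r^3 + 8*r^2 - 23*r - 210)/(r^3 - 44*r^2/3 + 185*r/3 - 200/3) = 3*(r^2 + 13*r + 42)/(3*r^2 - 29*r + 40)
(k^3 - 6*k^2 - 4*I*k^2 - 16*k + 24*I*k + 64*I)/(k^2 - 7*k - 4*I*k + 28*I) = (k^2 - 6*k - 16)/(k - 7)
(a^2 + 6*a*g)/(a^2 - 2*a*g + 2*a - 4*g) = a*(a + 6*g)/(a^2 - 2*a*g + 2*a - 4*g)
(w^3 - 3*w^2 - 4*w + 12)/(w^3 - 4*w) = (w - 3)/w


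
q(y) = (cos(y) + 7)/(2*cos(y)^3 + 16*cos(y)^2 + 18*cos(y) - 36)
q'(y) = (cos(y) + 7)*(6*sin(y)*cos(y)^2 + 32*sin(y)*cos(y) + 18*sin(y))/(2*cos(y)^3 + 16*cos(y)^2 + 18*cos(y) - 36)^2 - sin(y)/(2*cos(y)^3 + 16*cos(y)^2 + 18*cos(y) - 36) = (227*cos(y) + 29*cos(2*y) + cos(3*y) + 191)*sin(y)/(4*(cos(y)^3 + 8*cos(y)^2 + 9*cos(y) - 18)^2)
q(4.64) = -0.19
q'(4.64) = -0.11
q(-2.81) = -0.15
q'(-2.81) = 0.00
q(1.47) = -0.21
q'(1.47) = 0.16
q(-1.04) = -0.33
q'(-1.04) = -0.49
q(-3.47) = -0.15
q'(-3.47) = -0.00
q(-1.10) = -0.31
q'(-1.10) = -0.41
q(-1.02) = -0.34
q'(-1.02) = -0.52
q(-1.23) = -0.26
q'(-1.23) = -0.29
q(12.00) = -0.95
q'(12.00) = -3.14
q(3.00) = -0.15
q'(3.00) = 0.00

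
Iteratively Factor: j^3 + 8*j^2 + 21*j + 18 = (j + 2)*(j^2 + 6*j + 9) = (j + 2)*(j + 3)*(j + 3)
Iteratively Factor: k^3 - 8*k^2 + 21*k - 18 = (k - 3)*(k^2 - 5*k + 6) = (k - 3)^2*(k - 2)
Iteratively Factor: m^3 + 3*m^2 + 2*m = (m + 2)*(m^2 + m) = (m + 1)*(m + 2)*(m)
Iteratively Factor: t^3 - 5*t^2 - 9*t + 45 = (t - 5)*(t^2 - 9) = (t - 5)*(t + 3)*(t - 3)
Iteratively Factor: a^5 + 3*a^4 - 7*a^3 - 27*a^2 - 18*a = (a - 3)*(a^4 + 6*a^3 + 11*a^2 + 6*a) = a*(a - 3)*(a^3 + 6*a^2 + 11*a + 6) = a*(a - 3)*(a + 2)*(a^2 + 4*a + 3) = a*(a - 3)*(a + 2)*(a + 3)*(a + 1)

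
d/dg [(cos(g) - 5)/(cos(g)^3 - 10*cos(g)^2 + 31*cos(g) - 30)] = (2*cos(g) - 5)*sin(g)/((cos(g) - 3)^2*(cos(g) - 2)^2)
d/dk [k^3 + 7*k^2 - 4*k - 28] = 3*k^2 + 14*k - 4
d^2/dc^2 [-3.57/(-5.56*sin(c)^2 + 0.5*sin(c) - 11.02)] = (-441.446208*sin(c)^4 + 29.7738*sin(c)^3 + 1536.229548*sin(c)^2 - 79.2183*sin(c) - 435.691368)/(5.56*sin(c)^2 - 0.5*sin(c) + 11.02)^3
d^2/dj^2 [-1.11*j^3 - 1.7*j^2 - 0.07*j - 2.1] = -6.66*j - 3.4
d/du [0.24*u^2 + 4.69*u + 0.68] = 0.48*u + 4.69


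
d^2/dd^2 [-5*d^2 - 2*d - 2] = -10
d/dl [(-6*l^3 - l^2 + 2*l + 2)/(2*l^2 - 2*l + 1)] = 2*(-6*l^4 + 12*l^3 - 10*l^2 - 5*l + 3)/(4*l^4 - 8*l^3 + 8*l^2 - 4*l + 1)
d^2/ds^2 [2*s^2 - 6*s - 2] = 4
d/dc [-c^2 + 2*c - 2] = 2 - 2*c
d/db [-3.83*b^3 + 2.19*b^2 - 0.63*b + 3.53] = -11.49*b^2 + 4.38*b - 0.63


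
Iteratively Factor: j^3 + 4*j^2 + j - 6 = (j - 1)*(j^2 + 5*j + 6) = (j - 1)*(j + 3)*(j + 2)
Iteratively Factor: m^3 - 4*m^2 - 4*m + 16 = (m + 2)*(m^2 - 6*m + 8) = (m - 2)*(m + 2)*(m - 4)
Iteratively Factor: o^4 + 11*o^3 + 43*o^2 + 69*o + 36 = (o + 3)*(o^3 + 8*o^2 + 19*o + 12) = (o + 3)^2*(o^2 + 5*o + 4) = (o + 3)^2*(o + 4)*(o + 1)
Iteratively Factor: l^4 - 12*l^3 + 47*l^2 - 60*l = (l - 3)*(l^3 - 9*l^2 + 20*l) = (l - 4)*(l - 3)*(l^2 - 5*l) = l*(l - 4)*(l - 3)*(l - 5)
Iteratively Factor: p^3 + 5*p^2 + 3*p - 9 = (p + 3)*(p^2 + 2*p - 3) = (p - 1)*(p + 3)*(p + 3)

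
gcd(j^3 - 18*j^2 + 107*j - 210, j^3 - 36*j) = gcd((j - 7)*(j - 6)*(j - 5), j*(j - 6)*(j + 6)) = j - 6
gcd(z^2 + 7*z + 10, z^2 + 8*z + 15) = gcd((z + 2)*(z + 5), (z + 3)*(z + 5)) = z + 5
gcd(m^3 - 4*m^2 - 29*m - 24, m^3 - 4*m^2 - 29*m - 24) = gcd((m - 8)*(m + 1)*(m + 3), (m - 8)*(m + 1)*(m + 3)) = m^3 - 4*m^2 - 29*m - 24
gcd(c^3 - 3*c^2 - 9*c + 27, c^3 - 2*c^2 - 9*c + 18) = c^2 - 9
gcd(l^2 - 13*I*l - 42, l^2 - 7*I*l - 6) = l - 6*I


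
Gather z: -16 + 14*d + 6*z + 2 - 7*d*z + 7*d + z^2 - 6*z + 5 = -7*d*z + 21*d + z^2 - 9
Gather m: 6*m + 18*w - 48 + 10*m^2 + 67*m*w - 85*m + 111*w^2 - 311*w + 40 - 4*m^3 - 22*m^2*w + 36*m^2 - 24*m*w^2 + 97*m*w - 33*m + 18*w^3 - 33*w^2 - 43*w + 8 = -4*m^3 + m^2*(46 - 22*w) + m*(-24*w^2 + 164*w - 112) + 18*w^3 + 78*w^2 - 336*w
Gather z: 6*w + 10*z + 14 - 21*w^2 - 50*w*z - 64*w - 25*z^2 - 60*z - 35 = -21*w^2 - 58*w - 25*z^2 + z*(-50*w - 50) - 21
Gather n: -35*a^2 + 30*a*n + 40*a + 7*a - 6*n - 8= -35*a^2 + 47*a + n*(30*a - 6) - 8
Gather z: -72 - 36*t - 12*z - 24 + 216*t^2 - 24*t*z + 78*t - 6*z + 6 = 216*t^2 + 42*t + z*(-24*t - 18) - 90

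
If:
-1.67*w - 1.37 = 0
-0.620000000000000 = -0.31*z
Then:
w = -0.82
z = 2.00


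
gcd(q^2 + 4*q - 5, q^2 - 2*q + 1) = q - 1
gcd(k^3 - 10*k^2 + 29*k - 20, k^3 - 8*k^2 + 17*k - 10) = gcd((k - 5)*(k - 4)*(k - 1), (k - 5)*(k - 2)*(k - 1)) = k^2 - 6*k + 5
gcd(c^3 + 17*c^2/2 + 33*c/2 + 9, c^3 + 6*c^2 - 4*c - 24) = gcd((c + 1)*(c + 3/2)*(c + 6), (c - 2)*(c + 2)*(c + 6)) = c + 6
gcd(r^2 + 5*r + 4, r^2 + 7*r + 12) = r + 4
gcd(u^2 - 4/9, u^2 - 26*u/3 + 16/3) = u - 2/3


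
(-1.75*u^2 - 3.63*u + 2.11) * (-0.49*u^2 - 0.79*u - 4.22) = 0.8575*u^4 + 3.1612*u^3 + 9.2188*u^2 + 13.6517*u - 8.9042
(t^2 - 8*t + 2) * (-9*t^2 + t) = -9*t^4 + 73*t^3 - 26*t^2 + 2*t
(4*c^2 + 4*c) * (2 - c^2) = -4*c^4 - 4*c^3 + 8*c^2 + 8*c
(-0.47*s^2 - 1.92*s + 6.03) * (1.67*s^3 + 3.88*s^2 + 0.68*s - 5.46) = -0.7849*s^5 - 5.03*s^4 + 2.3009*s^3 + 24.657*s^2 + 14.5836*s - 32.9238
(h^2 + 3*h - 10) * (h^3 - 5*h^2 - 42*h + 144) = h^5 - 2*h^4 - 67*h^3 + 68*h^2 + 852*h - 1440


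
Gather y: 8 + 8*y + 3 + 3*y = 11*y + 11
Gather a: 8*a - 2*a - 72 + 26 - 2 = 6*a - 48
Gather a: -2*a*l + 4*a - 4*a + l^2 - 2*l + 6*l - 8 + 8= -2*a*l + l^2 + 4*l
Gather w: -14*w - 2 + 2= -14*w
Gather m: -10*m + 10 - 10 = -10*m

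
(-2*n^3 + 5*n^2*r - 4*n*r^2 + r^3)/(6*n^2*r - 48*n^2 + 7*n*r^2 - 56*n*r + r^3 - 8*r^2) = (-2*n^3 + 5*n^2*r - 4*n*r^2 + r^3)/(6*n^2*r - 48*n^2 + 7*n*r^2 - 56*n*r + r^3 - 8*r^2)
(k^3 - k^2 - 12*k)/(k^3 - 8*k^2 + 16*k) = (k + 3)/(k - 4)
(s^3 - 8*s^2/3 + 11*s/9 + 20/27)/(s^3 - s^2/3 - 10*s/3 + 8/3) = (s^2 - 4*s/3 - 5/9)/(s^2 + s - 2)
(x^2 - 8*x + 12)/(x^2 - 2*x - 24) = (x - 2)/(x + 4)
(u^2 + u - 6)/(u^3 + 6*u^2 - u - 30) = 1/(u + 5)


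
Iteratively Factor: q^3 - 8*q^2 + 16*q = (q)*(q^2 - 8*q + 16) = q*(q - 4)*(q - 4)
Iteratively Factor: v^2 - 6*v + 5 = (v - 1)*(v - 5)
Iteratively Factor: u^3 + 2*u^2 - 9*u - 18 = (u + 3)*(u^2 - u - 6) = (u - 3)*(u + 3)*(u + 2)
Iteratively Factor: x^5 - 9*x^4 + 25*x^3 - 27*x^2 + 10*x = (x - 1)*(x^4 - 8*x^3 + 17*x^2 - 10*x) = (x - 1)^2*(x^3 - 7*x^2 + 10*x) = (x - 2)*(x - 1)^2*(x^2 - 5*x) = x*(x - 2)*(x - 1)^2*(x - 5)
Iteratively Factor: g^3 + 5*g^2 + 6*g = (g + 3)*(g^2 + 2*g) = (g + 2)*(g + 3)*(g)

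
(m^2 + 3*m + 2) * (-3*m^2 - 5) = -3*m^4 - 9*m^3 - 11*m^2 - 15*m - 10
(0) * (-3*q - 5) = 0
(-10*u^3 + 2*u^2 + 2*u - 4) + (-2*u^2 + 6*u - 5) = -10*u^3 + 8*u - 9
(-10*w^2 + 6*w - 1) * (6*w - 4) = -60*w^3 + 76*w^2 - 30*w + 4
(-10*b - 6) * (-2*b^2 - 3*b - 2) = 20*b^3 + 42*b^2 + 38*b + 12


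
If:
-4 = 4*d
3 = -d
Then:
No Solution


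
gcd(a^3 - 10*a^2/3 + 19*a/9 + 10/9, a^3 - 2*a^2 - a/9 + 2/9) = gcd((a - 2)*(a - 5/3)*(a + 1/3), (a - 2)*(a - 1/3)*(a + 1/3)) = a^2 - 5*a/3 - 2/3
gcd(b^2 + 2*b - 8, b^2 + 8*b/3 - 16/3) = b + 4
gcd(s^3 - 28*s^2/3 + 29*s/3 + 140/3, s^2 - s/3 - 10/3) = s + 5/3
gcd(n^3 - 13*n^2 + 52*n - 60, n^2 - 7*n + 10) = n^2 - 7*n + 10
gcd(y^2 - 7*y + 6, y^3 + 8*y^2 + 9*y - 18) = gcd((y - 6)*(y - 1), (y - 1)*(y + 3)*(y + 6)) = y - 1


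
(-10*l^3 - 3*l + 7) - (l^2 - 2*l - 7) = -10*l^3 - l^2 - l + 14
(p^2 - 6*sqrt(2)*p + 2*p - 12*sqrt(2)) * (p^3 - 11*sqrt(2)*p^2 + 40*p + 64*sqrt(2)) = p^5 - 17*sqrt(2)*p^4 + 2*p^4 - 34*sqrt(2)*p^3 + 172*p^3 - 176*sqrt(2)*p^2 + 344*p^2 - 768*p - 352*sqrt(2)*p - 1536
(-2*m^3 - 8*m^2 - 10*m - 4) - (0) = -2*m^3 - 8*m^2 - 10*m - 4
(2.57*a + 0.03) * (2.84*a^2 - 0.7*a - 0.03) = 7.2988*a^3 - 1.7138*a^2 - 0.0981*a - 0.0009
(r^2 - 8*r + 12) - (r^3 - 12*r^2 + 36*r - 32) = -r^3 + 13*r^2 - 44*r + 44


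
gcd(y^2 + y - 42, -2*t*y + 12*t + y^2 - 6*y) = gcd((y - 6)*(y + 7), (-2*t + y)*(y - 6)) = y - 6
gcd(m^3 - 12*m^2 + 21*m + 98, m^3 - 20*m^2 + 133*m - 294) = m^2 - 14*m + 49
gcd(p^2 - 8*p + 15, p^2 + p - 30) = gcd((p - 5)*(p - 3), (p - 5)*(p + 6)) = p - 5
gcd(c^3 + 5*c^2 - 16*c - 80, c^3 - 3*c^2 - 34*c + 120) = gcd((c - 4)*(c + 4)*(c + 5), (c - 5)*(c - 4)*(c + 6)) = c - 4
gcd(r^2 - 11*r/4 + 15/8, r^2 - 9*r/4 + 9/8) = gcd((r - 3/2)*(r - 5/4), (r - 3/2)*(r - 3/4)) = r - 3/2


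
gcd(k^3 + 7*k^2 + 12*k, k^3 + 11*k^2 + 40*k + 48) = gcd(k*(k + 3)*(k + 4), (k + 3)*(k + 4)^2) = k^2 + 7*k + 12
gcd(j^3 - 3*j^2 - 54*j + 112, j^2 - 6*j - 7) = 1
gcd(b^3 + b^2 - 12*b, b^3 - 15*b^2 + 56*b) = b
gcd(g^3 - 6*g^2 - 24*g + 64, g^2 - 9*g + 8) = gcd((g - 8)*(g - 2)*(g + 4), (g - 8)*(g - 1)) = g - 8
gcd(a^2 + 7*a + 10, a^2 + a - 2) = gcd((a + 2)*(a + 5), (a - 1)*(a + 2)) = a + 2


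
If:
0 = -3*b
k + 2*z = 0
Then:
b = 0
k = -2*z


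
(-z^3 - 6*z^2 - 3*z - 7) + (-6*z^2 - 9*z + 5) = -z^3 - 12*z^2 - 12*z - 2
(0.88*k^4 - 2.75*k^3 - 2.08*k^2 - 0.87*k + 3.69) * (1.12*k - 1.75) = 0.9856*k^5 - 4.62*k^4 + 2.4829*k^3 + 2.6656*k^2 + 5.6553*k - 6.4575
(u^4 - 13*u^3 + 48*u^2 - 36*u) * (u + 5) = u^5 - 8*u^4 - 17*u^3 + 204*u^2 - 180*u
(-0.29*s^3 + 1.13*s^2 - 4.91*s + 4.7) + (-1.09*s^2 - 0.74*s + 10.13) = -0.29*s^3 + 0.0399999999999998*s^2 - 5.65*s + 14.83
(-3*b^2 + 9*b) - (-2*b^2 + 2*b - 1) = -b^2 + 7*b + 1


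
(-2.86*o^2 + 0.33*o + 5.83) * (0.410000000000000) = -1.1726*o^2 + 0.1353*o + 2.3903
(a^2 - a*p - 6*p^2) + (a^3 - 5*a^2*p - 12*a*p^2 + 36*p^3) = a^3 - 5*a^2*p + a^2 - 12*a*p^2 - a*p + 36*p^3 - 6*p^2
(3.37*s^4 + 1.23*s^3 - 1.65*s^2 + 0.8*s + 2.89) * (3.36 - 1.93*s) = -6.5041*s^5 + 8.9493*s^4 + 7.3173*s^3 - 7.088*s^2 - 2.8897*s + 9.7104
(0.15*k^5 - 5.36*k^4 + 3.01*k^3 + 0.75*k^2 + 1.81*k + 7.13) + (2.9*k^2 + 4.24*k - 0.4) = 0.15*k^5 - 5.36*k^4 + 3.01*k^3 + 3.65*k^2 + 6.05*k + 6.73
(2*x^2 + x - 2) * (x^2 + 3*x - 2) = 2*x^4 + 7*x^3 - 3*x^2 - 8*x + 4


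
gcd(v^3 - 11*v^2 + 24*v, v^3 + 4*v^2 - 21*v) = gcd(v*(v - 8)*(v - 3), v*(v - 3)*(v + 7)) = v^2 - 3*v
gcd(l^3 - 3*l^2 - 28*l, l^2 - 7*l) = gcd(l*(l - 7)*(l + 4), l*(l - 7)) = l^2 - 7*l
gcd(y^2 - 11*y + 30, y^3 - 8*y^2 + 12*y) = y - 6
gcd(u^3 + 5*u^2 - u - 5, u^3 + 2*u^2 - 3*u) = u - 1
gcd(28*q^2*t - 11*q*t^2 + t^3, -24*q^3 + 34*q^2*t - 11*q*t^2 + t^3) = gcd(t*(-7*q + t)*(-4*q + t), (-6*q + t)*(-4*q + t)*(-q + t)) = 4*q - t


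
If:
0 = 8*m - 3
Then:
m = 3/8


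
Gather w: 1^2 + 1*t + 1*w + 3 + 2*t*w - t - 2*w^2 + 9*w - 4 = -2*w^2 + w*(2*t + 10)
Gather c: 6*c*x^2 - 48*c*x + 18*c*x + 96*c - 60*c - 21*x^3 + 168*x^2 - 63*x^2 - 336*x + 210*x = c*(6*x^2 - 30*x + 36) - 21*x^3 + 105*x^2 - 126*x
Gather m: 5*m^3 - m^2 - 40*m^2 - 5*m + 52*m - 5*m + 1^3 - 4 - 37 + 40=5*m^3 - 41*m^2 + 42*m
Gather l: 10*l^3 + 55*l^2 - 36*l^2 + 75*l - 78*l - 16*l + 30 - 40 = 10*l^3 + 19*l^2 - 19*l - 10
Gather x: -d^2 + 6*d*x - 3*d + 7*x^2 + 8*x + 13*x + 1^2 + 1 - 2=-d^2 - 3*d + 7*x^2 + x*(6*d + 21)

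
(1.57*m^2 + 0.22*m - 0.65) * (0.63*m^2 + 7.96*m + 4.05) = 0.9891*m^4 + 12.6358*m^3 + 7.7002*m^2 - 4.283*m - 2.6325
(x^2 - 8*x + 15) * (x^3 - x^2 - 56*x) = x^5 - 9*x^4 - 33*x^3 + 433*x^2 - 840*x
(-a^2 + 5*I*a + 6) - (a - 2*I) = -a^2 - a + 5*I*a + 6 + 2*I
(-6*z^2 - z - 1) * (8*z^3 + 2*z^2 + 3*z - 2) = -48*z^5 - 20*z^4 - 28*z^3 + 7*z^2 - z + 2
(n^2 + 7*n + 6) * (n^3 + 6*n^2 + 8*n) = n^5 + 13*n^4 + 56*n^3 + 92*n^2 + 48*n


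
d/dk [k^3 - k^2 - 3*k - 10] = 3*k^2 - 2*k - 3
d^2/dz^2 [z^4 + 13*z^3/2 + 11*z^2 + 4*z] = 12*z^2 + 39*z + 22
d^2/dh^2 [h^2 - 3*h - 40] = 2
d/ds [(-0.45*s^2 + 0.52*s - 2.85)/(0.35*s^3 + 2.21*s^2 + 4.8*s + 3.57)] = (0.1575*s^4 - 0.364*s^3 - 0.3167*s^2 + 9.384*s + 15.5364)/(0.1225*s^6 + 1.547*s^5 + 8.2441*s^4 + 23.715*s^3 + 38.8194*s^2 + 34.272*s + 12.7449)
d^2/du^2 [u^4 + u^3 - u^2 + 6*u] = 12*u^2 + 6*u - 2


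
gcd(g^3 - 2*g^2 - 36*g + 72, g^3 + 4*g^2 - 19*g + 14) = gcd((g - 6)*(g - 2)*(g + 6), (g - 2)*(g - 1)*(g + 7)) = g - 2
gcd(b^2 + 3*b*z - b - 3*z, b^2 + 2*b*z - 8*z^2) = 1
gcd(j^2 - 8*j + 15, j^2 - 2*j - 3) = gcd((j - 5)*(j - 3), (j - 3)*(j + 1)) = j - 3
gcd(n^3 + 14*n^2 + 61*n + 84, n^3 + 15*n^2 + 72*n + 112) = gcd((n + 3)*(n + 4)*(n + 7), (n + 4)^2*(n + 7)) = n^2 + 11*n + 28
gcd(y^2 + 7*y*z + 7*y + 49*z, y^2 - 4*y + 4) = 1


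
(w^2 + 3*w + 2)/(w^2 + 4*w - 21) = (w^2 + 3*w + 2)/(w^2 + 4*w - 21)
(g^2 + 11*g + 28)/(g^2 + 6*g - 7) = (g + 4)/(g - 1)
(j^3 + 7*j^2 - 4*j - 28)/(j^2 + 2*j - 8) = (j^2 + 9*j + 14)/(j + 4)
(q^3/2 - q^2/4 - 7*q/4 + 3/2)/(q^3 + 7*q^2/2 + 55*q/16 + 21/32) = 8*(2*q^3 - q^2 - 7*q + 6)/(32*q^3 + 112*q^2 + 110*q + 21)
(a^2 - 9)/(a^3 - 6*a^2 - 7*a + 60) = (a - 3)/(a^2 - 9*a + 20)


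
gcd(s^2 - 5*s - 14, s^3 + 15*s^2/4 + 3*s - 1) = s + 2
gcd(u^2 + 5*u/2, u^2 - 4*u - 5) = 1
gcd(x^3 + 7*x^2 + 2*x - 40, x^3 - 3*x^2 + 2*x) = x - 2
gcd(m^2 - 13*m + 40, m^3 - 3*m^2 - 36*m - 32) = m - 8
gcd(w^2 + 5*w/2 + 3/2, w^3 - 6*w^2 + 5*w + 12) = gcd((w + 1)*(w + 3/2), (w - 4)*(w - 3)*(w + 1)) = w + 1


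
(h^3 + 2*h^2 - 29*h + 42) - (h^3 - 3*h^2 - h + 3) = 5*h^2 - 28*h + 39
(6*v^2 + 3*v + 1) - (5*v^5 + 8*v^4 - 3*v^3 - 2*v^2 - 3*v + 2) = -5*v^5 - 8*v^4 + 3*v^3 + 8*v^2 + 6*v - 1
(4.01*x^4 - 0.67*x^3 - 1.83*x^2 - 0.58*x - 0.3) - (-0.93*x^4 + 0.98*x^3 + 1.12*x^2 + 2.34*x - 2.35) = 4.94*x^4 - 1.65*x^3 - 2.95*x^2 - 2.92*x + 2.05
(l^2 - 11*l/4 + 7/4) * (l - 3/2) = l^3 - 17*l^2/4 + 47*l/8 - 21/8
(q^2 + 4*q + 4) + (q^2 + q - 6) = 2*q^2 + 5*q - 2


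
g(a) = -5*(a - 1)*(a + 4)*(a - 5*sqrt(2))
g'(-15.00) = -3859.59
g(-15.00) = 19422.54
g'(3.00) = 113.20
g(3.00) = 284.97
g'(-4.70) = -396.62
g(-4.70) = 234.83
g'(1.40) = 153.66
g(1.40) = 61.25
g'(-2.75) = -99.33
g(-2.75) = -230.18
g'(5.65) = -122.76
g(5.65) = 318.83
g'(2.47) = 135.11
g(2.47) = 218.80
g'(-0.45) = 104.71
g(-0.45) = -193.57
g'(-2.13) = -28.70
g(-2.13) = -269.27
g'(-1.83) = 1.33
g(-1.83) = -273.31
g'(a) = -5*(a - 1)*(a + 4) - 5*(a - 1)*(a - 5*sqrt(2)) - 5*(a + 4)*(a - 5*sqrt(2)) = -15*a^2 - 30*a + 50*sqrt(2)*a + 20 + 75*sqrt(2)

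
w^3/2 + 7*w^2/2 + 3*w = w*(w/2 + 1/2)*(w + 6)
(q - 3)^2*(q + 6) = q^3 - 27*q + 54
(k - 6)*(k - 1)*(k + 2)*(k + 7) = k^4 + 2*k^3 - 43*k^2 - 44*k + 84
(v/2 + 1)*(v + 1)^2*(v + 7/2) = v^4/2 + 15*v^3/4 + 19*v^2/2 + 39*v/4 + 7/2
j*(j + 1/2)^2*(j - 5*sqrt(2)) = j^4 - 5*sqrt(2)*j^3 + j^3 - 5*sqrt(2)*j^2 + j^2/4 - 5*sqrt(2)*j/4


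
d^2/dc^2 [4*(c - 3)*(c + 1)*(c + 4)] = 24*c + 16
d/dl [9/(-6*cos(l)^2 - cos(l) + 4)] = -9*(12*cos(l) + 1)*sin(l)/(6*cos(l)^2 + cos(l) - 4)^2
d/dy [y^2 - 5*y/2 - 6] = 2*y - 5/2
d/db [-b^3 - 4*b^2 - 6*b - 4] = -3*b^2 - 8*b - 6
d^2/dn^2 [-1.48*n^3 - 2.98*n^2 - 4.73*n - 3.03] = -8.88*n - 5.96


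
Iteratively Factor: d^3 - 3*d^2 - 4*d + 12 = (d - 2)*(d^2 - d - 6) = (d - 3)*(d - 2)*(d + 2)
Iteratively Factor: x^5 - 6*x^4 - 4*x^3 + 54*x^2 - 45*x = (x - 3)*(x^4 - 3*x^3 - 13*x^2 + 15*x) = x*(x - 3)*(x^3 - 3*x^2 - 13*x + 15) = x*(x - 3)*(x - 1)*(x^2 - 2*x - 15) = x*(x - 5)*(x - 3)*(x - 1)*(x + 3)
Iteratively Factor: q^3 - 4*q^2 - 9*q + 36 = (q - 4)*(q^2 - 9) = (q - 4)*(q - 3)*(q + 3)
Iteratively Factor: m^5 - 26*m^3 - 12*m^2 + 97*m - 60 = (m - 1)*(m^4 + m^3 - 25*m^2 - 37*m + 60) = (m - 1)*(m + 4)*(m^3 - 3*m^2 - 13*m + 15) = (m - 5)*(m - 1)*(m + 4)*(m^2 + 2*m - 3) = (m - 5)*(m - 1)*(m + 3)*(m + 4)*(m - 1)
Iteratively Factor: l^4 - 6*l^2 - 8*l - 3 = (l + 1)*(l^3 - l^2 - 5*l - 3) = (l + 1)^2*(l^2 - 2*l - 3) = (l - 3)*(l + 1)^2*(l + 1)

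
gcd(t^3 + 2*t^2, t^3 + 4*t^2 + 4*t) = t^2 + 2*t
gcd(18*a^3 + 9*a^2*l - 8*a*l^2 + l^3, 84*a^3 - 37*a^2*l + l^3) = 3*a - l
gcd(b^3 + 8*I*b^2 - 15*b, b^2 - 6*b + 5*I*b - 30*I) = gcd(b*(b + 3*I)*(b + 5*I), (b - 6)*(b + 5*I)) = b + 5*I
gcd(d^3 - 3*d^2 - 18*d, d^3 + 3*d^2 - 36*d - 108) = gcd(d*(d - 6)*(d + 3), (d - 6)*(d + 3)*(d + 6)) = d^2 - 3*d - 18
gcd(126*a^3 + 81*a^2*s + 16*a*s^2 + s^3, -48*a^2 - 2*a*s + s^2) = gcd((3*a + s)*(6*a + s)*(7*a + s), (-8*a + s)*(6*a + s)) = 6*a + s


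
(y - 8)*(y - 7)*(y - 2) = y^3 - 17*y^2 + 86*y - 112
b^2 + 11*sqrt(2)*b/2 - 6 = (b - sqrt(2)/2)*(b + 6*sqrt(2))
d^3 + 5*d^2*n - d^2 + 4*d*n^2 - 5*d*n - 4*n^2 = (d - 1)*(d + n)*(d + 4*n)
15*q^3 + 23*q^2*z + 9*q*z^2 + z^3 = (q + z)*(3*q + z)*(5*q + z)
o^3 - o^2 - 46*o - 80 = (o - 8)*(o + 2)*(o + 5)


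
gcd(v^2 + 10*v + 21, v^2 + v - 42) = v + 7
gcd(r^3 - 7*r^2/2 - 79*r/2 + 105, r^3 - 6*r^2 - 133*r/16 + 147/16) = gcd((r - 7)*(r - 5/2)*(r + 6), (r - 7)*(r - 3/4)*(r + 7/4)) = r - 7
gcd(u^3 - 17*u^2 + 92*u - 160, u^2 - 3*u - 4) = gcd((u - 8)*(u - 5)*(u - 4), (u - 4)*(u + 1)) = u - 4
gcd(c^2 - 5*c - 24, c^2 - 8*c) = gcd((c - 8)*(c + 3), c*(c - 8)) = c - 8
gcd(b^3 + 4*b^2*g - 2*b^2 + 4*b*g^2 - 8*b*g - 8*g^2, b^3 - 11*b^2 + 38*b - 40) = b - 2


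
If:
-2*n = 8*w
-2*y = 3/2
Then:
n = -4*w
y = -3/4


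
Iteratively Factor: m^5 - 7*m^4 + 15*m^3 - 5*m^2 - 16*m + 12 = (m - 3)*(m^4 - 4*m^3 + 3*m^2 + 4*m - 4) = (m - 3)*(m - 2)*(m^3 - 2*m^2 - m + 2) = (m - 3)*(m - 2)^2*(m^2 - 1) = (m - 3)*(m - 2)^2*(m - 1)*(m + 1)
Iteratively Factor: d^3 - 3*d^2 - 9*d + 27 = (d - 3)*(d^2 - 9) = (d - 3)*(d + 3)*(d - 3)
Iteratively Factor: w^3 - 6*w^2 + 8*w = (w)*(w^2 - 6*w + 8) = w*(w - 2)*(w - 4)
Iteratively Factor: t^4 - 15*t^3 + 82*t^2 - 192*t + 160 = (t - 5)*(t^3 - 10*t^2 + 32*t - 32) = (t - 5)*(t - 4)*(t^2 - 6*t + 8) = (t - 5)*(t - 4)*(t - 2)*(t - 4)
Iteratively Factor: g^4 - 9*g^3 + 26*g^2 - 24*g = (g - 3)*(g^3 - 6*g^2 + 8*g) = (g - 4)*(g - 3)*(g^2 - 2*g) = g*(g - 4)*(g - 3)*(g - 2)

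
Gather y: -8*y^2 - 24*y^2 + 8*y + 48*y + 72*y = -32*y^2 + 128*y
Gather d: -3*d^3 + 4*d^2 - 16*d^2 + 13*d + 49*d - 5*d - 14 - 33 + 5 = -3*d^3 - 12*d^2 + 57*d - 42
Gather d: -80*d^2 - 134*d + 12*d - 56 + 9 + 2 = -80*d^2 - 122*d - 45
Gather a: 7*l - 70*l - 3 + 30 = 27 - 63*l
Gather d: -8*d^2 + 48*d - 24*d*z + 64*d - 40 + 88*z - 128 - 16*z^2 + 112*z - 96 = -8*d^2 + d*(112 - 24*z) - 16*z^2 + 200*z - 264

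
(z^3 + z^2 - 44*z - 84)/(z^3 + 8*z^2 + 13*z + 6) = (z^2 - 5*z - 14)/(z^2 + 2*z + 1)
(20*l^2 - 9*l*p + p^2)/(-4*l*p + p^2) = (-5*l + p)/p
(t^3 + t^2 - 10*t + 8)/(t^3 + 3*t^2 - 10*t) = (t^2 + 3*t - 4)/(t*(t + 5))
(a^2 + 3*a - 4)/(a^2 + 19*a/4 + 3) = 4*(a - 1)/(4*a + 3)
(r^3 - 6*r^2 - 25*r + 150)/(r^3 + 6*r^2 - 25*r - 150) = (r - 6)/(r + 6)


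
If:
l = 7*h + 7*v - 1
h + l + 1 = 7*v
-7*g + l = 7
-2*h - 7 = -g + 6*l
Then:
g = -49/41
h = 0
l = -56/41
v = -15/287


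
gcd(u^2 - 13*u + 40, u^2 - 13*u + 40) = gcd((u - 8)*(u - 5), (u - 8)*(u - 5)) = u^2 - 13*u + 40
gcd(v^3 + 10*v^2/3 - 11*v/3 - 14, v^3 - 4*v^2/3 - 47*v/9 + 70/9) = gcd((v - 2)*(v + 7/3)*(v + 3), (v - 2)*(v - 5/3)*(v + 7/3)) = v^2 + v/3 - 14/3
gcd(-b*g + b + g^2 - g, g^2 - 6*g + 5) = g - 1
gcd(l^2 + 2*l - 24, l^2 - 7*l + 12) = l - 4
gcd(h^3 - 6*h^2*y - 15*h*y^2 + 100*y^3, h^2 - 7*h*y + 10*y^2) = -h + 5*y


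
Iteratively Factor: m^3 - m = (m)*(m^2 - 1) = m*(m + 1)*(m - 1)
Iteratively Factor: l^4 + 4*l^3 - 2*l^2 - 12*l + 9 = (l + 3)*(l^3 + l^2 - 5*l + 3) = (l + 3)^2*(l^2 - 2*l + 1) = (l - 1)*(l + 3)^2*(l - 1)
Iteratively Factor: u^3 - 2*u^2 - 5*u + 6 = (u - 3)*(u^2 + u - 2) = (u - 3)*(u - 1)*(u + 2)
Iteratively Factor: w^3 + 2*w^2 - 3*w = (w)*(w^2 + 2*w - 3) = w*(w + 3)*(w - 1)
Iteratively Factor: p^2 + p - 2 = (p - 1)*(p + 2)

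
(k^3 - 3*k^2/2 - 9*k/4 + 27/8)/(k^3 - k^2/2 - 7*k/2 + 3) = (k^2 - 9/4)/(k^2 + k - 2)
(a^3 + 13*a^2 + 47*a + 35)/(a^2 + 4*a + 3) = (a^2 + 12*a + 35)/(a + 3)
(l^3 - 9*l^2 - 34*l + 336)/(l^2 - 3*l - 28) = (l^2 - 2*l - 48)/(l + 4)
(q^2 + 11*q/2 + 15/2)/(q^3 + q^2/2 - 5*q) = (q + 3)/(q*(q - 2))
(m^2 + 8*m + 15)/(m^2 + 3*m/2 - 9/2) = 2*(m + 5)/(2*m - 3)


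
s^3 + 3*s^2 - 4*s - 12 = (s - 2)*(s + 2)*(s + 3)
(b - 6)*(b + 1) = b^2 - 5*b - 6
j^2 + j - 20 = (j - 4)*(j + 5)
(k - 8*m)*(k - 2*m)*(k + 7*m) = k^3 - 3*k^2*m - 54*k*m^2 + 112*m^3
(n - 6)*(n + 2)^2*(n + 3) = n^4 + n^3 - 26*n^2 - 84*n - 72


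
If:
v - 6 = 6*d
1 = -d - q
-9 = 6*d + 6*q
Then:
No Solution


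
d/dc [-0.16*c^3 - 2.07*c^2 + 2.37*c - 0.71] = -0.48*c^2 - 4.14*c + 2.37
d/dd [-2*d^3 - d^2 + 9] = 2*d*(-3*d - 1)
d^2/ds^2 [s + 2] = 0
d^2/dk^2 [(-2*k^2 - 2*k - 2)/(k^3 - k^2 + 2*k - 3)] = 4*(-k^6 - 3*k^5 + 3*k^4 - 14*k^3 - 18*k^2 + 6*k - 16)/(k^9 - 3*k^8 + 9*k^7 - 22*k^6 + 36*k^5 - 57*k^4 + 71*k^3 - 63*k^2 + 54*k - 27)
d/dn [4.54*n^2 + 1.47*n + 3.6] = 9.08*n + 1.47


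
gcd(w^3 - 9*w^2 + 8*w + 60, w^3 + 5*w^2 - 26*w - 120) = w - 5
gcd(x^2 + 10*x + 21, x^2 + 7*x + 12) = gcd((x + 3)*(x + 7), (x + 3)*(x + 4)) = x + 3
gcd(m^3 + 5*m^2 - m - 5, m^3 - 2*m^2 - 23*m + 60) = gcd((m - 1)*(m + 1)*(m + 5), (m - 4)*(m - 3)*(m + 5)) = m + 5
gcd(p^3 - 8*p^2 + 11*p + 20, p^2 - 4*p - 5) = p^2 - 4*p - 5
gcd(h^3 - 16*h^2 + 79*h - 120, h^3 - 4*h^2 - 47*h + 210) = h - 5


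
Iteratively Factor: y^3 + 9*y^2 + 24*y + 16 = (y + 4)*(y^2 + 5*y + 4) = (y + 1)*(y + 4)*(y + 4)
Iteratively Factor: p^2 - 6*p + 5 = (p - 1)*(p - 5)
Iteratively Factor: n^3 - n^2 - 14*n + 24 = (n - 2)*(n^2 + n - 12) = (n - 3)*(n - 2)*(n + 4)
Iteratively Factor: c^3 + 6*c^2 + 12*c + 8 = (c + 2)*(c^2 + 4*c + 4) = (c + 2)^2*(c + 2)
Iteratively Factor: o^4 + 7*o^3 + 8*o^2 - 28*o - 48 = (o + 2)*(o^3 + 5*o^2 - 2*o - 24) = (o + 2)*(o + 4)*(o^2 + o - 6) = (o - 2)*(o + 2)*(o + 4)*(o + 3)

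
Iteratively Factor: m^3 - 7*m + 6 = (m + 3)*(m^2 - 3*m + 2) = (m - 2)*(m + 3)*(m - 1)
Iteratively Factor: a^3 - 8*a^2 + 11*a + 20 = (a - 4)*(a^2 - 4*a - 5) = (a - 5)*(a - 4)*(a + 1)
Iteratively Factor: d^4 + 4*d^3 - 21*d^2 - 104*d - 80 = (d - 5)*(d^3 + 9*d^2 + 24*d + 16) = (d - 5)*(d + 4)*(d^2 + 5*d + 4) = (d - 5)*(d + 4)^2*(d + 1)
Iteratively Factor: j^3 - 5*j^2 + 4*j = (j - 4)*(j^2 - j) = j*(j - 4)*(j - 1)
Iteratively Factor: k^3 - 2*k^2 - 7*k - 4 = (k + 1)*(k^2 - 3*k - 4) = (k + 1)^2*(k - 4)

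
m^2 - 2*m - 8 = (m - 4)*(m + 2)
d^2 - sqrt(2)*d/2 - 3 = (d - 3*sqrt(2)/2)*(d + sqrt(2))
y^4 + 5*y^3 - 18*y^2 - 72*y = y*(y - 4)*(y + 3)*(y + 6)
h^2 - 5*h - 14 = (h - 7)*(h + 2)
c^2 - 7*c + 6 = (c - 6)*(c - 1)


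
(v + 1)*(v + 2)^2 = v^3 + 5*v^2 + 8*v + 4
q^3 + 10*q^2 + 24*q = q*(q + 4)*(q + 6)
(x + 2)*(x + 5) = x^2 + 7*x + 10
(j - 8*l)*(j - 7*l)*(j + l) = j^3 - 14*j^2*l + 41*j*l^2 + 56*l^3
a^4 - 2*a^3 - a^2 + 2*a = a*(a - 2)*(a - 1)*(a + 1)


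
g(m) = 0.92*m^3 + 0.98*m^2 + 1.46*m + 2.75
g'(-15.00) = 593.06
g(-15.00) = -2903.65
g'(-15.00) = 593.06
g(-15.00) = -2903.65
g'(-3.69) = 31.81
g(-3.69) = -35.52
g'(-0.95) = 2.09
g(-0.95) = 1.46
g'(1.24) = 8.13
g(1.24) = 7.82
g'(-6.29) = 98.33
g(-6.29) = -196.61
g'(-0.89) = 1.90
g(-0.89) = 1.58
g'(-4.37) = 45.60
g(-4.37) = -61.69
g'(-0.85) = 1.79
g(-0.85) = 1.65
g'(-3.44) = 27.38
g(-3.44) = -28.13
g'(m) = 2.76*m^2 + 1.96*m + 1.46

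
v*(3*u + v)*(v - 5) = 3*u*v^2 - 15*u*v + v^3 - 5*v^2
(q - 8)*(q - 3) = q^2 - 11*q + 24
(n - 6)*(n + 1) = n^2 - 5*n - 6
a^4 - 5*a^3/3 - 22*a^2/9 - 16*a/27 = a*(a - 8/3)*(a + 1/3)*(a + 2/3)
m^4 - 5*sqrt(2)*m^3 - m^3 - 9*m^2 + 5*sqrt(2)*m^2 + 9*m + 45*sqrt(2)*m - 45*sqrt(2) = (m - 3)*(m - 1)*(m + 3)*(m - 5*sqrt(2))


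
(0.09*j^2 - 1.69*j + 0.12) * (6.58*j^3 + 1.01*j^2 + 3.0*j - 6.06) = 0.5922*j^5 - 11.0293*j^4 - 0.6473*j^3 - 5.4942*j^2 + 10.6014*j - 0.7272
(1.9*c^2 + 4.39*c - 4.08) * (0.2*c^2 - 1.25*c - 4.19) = 0.38*c^4 - 1.497*c^3 - 14.2645*c^2 - 13.2941*c + 17.0952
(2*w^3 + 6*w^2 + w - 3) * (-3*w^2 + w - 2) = -6*w^5 - 16*w^4 - w^3 - 2*w^2 - 5*w + 6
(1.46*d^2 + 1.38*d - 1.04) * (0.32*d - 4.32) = 0.4672*d^3 - 5.8656*d^2 - 6.2944*d + 4.4928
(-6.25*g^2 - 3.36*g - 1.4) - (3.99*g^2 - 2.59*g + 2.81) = -10.24*g^2 - 0.77*g - 4.21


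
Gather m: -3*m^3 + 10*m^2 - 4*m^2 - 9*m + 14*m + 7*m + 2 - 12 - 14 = -3*m^3 + 6*m^2 + 12*m - 24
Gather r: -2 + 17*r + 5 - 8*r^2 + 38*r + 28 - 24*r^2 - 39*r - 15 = -32*r^2 + 16*r + 16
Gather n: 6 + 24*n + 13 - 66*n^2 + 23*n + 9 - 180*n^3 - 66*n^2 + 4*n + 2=-180*n^3 - 132*n^2 + 51*n + 30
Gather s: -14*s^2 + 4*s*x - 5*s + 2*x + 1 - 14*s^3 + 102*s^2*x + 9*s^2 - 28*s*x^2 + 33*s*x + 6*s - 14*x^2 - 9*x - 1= -14*s^3 + s^2*(102*x - 5) + s*(-28*x^2 + 37*x + 1) - 14*x^2 - 7*x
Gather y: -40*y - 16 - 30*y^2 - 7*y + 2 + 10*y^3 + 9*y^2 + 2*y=10*y^3 - 21*y^2 - 45*y - 14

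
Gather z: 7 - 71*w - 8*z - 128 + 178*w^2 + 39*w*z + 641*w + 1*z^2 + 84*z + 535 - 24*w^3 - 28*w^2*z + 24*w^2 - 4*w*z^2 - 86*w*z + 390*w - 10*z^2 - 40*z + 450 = -24*w^3 + 202*w^2 + 960*w + z^2*(-4*w - 9) + z*(-28*w^2 - 47*w + 36) + 864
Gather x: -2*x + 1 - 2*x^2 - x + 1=-2*x^2 - 3*x + 2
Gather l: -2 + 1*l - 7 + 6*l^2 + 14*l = 6*l^2 + 15*l - 9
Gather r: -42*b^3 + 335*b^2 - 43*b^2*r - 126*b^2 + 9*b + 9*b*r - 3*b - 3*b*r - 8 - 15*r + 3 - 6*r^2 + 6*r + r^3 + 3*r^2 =-42*b^3 + 209*b^2 + 6*b + r^3 - 3*r^2 + r*(-43*b^2 + 6*b - 9) - 5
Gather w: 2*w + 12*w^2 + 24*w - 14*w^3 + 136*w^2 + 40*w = -14*w^3 + 148*w^2 + 66*w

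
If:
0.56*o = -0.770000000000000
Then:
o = -1.38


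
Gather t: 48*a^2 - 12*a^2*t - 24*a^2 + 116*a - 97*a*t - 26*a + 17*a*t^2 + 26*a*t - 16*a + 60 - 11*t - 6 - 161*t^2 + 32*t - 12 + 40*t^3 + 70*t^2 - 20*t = 24*a^2 + 74*a + 40*t^3 + t^2*(17*a - 91) + t*(-12*a^2 - 71*a + 1) + 42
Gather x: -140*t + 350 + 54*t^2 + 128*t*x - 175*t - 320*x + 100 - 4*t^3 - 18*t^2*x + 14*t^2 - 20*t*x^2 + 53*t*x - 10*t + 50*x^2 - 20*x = -4*t^3 + 68*t^2 - 325*t + x^2*(50 - 20*t) + x*(-18*t^2 + 181*t - 340) + 450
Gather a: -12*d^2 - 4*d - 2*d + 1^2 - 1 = -12*d^2 - 6*d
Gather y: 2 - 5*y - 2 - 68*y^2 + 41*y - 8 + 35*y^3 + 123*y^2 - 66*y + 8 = 35*y^3 + 55*y^2 - 30*y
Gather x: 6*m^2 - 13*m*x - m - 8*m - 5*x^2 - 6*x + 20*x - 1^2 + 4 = 6*m^2 - 9*m - 5*x^2 + x*(14 - 13*m) + 3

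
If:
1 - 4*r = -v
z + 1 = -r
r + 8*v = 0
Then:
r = 8/33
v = -1/33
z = -41/33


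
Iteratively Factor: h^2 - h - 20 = (h - 5)*(h + 4)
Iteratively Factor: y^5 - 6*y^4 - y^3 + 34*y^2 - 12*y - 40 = (y - 2)*(y^4 - 4*y^3 - 9*y^2 + 16*y + 20) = (y - 5)*(y - 2)*(y^3 + y^2 - 4*y - 4) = (y - 5)*(y - 2)^2*(y^2 + 3*y + 2) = (y - 5)*(y - 2)^2*(y + 1)*(y + 2)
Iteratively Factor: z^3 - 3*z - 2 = (z + 1)*(z^2 - z - 2) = (z - 2)*(z + 1)*(z + 1)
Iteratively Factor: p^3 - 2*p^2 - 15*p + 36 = (p + 4)*(p^2 - 6*p + 9) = (p - 3)*(p + 4)*(p - 3)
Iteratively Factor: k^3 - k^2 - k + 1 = (k - 1)*(k^2 - 1) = (k - 1)*(k + 1)*(k - 1)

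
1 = 1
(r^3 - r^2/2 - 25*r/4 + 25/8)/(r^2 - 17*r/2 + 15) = (r^2 + 2*r - 5/4)/(r - 6)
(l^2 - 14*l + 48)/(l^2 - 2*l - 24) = (l - 8)/(l + 4)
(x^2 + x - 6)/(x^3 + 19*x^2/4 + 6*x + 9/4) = 4*(x - 2)/(4*x^2 + 7*x + 3)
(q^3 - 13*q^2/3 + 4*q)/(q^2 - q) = (q^2 - 13*q/3 + 4)/(q - 1)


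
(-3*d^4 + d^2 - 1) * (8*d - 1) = -24*d^5 + 3*d^4 + 8*d^3 - d^2 - 8*d + 1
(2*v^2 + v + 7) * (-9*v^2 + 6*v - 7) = -18*v^4 + 3*v^3 - 71*v^2 + 35*v - 49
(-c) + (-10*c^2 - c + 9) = -10*c^2 - 2*c + 9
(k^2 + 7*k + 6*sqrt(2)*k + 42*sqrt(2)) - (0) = k^2 + 7*k + 6*sqrt(2)*k + 42*sqrt(2)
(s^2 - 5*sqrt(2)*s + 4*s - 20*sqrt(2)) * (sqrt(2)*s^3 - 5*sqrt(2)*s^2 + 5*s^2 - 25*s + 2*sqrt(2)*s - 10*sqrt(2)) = sqrt(2)*s^5 - 5*s^4 - sqrt(2)*s^4 - 43*sqrt(2)*s^3 + 5*s^3 + 23*sqrt(2)*s^2 + 80*s^2 + 20*s + 460*sqrt(2)*s + 400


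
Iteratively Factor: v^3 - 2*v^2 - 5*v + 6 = (v + 2)*(v^2 - 4*v + 3) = (v - 3)*(v + 2)*(v - 1)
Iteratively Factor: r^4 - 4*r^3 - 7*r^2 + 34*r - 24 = (r - 4)*(r^3 - 7*r + 6) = (r - 4)*(r + 3)*(r^2 - 3*r + 2) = (r - 4)*(r - 1)*(r + 3)*(r - 2)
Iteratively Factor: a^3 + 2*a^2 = (a)*(a^2 + 2*a) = a^2*(a + 2)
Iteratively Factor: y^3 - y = (y + 1)*(y^2 - y) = (y - 1)*(y + 1)*(y)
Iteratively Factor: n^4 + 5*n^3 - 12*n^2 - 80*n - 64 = (n + 1)*(n^3 + 4*n^2 - 16*n - 64) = (n - 4)*(n + 1)*(n^2 + 8*n + 16) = (n - 4)*(n + 1)*(n + 4)*(n + 4)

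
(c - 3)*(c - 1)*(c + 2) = c^3 - 2*c^2 - 5*c + 6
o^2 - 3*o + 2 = (o - 2)*(o - 1)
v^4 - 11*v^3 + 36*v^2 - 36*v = v*(v - 6)*(v - 3)*(v - 2)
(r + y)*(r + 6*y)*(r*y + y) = r^3*y + 7*r^2*y^2 + r^2*y + 6*r*y^3 + 7*r*y^2 + 6*y^3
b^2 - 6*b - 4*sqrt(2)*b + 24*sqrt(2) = (b - 6)*(b - 4*sqrt(2))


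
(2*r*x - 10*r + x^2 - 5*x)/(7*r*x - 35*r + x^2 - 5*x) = (2*r + x)/(7*r + x)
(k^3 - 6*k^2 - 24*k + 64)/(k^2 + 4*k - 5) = (k^3 - 6*k^2 - 24*k + 64)/(k^2 + 4*k - 5)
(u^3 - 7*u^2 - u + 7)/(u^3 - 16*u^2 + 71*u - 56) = (u + 1)/(u - 8)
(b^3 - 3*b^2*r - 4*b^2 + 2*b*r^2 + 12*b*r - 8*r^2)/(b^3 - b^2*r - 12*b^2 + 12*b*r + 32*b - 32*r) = (b - 2*r)/(b - 8)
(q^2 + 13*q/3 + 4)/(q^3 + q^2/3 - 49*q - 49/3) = (3*q^2 + 13*q + 12)/(3*q^3 + q^2 - 147*q - 49)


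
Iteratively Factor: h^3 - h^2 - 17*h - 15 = (h + 3)*(h^2 - 4*h - 5) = (h + 1)*(h + 3)*(h - 5)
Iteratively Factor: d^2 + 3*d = (d + 3)*(d)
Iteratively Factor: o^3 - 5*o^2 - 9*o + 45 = (o + 3)*(o^2 - 8*o + 15) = (o - 3)*(o + 3)*(o - 5)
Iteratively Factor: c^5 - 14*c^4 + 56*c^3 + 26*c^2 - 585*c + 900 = (c - 4)*(c^4 - 10*c^3 + 16*c^2 + 90*c - 225) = (c - 5)*(c - 4)*(c^3 - 5*c^2 - 9*c + 45) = (c - 5)*(c - 4)*(c - 3)*(c^2 - 2*c - 15) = (c - 5)^2*(c - 4)*(c - 3)*(c + 3)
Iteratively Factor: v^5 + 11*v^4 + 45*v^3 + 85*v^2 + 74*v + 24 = (v + 1)*(v^4 + 10*v^3 + 35*v^2 + 50*v + 24) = (v + 1)*(v + 2)*(v^3 + 8*v^2 + 19*v + 12) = (v + 1)^2*(v + 2)*(v^2 + 7*v + 12) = (v + 1)^2*(v + 2)*(v + 3)*(v + 4)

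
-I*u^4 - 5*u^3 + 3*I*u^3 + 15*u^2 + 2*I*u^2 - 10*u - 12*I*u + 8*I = (u - 2)*(u - 4*I)*(u - I)*(-I*u + I)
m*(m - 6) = m^2 - 6*m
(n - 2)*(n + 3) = n^2 + n - 6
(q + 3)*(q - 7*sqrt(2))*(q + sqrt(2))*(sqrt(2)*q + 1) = sqrt(2)*q^4 - 11*q^3 + 3*sqrt(2)*q^3 - 33*q^2 - 20*sqrt(2)*q^2 - 60*sqrt(2)*q - 14*q - 42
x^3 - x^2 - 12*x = x*(x - 4)*(x + 3)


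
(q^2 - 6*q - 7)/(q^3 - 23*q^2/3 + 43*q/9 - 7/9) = 9*(q + 1)/(9*q^2 - 6*q + 1)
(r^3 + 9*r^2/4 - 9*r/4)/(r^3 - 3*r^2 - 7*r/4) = (-4*r^2 - 9*r + 9)/(-4*r^2 + 12*r + 7)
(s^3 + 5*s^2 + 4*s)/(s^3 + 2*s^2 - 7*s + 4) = s*(s + 1)/(s^2 - 2*s + 1)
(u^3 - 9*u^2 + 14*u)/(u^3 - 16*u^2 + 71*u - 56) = u*(u - 2)/(u^2 - 9*u + 8)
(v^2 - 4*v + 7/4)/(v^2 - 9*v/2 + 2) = (v - 7/2)/(v - 4)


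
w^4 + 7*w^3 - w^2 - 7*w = w*(w - 1)*(w + 1)*(w + 7)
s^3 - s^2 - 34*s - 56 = (s - 7)*(s + 2)*(s + 4)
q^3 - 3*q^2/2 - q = q*(q - 2)*(q + 1/2)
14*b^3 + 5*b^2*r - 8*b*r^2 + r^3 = (-7*b + r)*(-2*b + r)*(b + r)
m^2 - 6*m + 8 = (m - 4)*(m - 2)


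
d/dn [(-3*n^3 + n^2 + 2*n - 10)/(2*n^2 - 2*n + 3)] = (-6*n^4 + 12*n^3 - 33*n^2 + 46*n - 14)/(4*n^4 - 8*n^3 + 16*n^2 - 12*n + 9)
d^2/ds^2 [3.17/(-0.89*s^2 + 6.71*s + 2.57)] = (-5.021914*s^2 + 37.861846*s + 3.17*(1.78*s - 6.71)*(3.56*s - 13.42) + 14.501482)/(-0.89*s^2 + 6.71*s + 2.57)^3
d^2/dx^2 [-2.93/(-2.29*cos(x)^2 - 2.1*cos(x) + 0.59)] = (-61.460852*(1 - cos(x)^2)^2 - 42.27111*cos(x)^3 - 59.486618*cos(x)^2 + 80.91195*cos(x) + 95.220898)/(2.29*cos(x)^2 + 2.1*cos(x) - 0.59)^3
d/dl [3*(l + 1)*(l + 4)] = 6*l + 15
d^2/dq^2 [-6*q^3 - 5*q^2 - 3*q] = -36*q - 10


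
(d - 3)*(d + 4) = d^2 + d - 12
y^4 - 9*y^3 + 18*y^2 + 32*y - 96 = (y - 4)^2*(y - 3)*(y + 2)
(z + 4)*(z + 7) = z^2 + 11*z + 28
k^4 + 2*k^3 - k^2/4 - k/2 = k*(k - 1/2)*(k + 1/2)*(k + 2)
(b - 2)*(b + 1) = b^2 - b - 2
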